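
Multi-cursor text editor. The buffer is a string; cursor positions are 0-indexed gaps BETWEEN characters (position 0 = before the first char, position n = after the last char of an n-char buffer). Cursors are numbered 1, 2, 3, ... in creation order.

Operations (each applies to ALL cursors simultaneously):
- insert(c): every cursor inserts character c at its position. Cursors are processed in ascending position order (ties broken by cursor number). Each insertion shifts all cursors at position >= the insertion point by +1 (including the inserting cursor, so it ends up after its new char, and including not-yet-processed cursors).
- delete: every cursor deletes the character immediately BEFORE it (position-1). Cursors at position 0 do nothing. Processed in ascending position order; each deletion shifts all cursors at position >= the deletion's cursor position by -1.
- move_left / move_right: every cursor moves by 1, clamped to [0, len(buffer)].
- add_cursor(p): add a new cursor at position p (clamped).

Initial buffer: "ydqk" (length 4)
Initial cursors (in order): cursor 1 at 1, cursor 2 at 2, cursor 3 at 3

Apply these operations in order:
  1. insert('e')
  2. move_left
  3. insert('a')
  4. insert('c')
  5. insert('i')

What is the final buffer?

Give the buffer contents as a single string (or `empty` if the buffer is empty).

After op 1 (insert('e')): buffer="yedeqek" (len 7), cursors c1@2 c2@4 c3@6, authorship .1.2.3.
After op 2 (move_left): buffer="yedeqek" (len 7), cursors c1@1 c2@3 c3@5, authorship .1.2.3.
After op 3 (insert('a')): buffer="yaedaeqaek" (len 10), cursors c1@2 c2@5 c3@8, authorship .11.22.33.
After op 4 (insert('c')): buffer="yacedaceqacek" (len 13), cursors c1@3 c2@7 c3@11, authorship .111.222.333.
After op 5 (insert('i')): buffer="yaciedacieqaciek" (len 16), cursors c1@4 c2@9 c3@14, authorship .1111.2222.3333.

Answer: yaciedacieqaciek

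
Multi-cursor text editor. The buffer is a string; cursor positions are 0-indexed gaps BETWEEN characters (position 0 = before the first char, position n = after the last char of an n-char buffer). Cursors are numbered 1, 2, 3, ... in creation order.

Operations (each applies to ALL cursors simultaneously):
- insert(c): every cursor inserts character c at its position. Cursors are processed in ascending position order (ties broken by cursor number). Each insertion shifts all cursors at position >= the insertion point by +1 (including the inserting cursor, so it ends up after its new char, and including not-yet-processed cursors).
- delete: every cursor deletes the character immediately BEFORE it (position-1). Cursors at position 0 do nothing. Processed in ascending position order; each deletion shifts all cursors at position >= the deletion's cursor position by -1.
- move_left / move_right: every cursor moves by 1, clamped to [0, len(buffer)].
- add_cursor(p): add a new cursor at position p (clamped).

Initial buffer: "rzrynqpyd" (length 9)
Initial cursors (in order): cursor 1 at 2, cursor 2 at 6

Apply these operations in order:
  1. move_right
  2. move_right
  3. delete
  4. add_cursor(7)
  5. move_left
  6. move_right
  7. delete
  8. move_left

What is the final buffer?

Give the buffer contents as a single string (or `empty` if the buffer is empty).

After op 1 (move_right): buffer="rzrynqpyd" (len 9), cursors c1@3 c2@7, authorship .........
After op 2 (move_right): buffer="rzrynqpyd" (len 9), cursors c1@4 c2@8, authorship .........
After op 3 (delete): buffer="rzrnqpd" (len 7), cursors c1@3 c2@6, authorship .......
After op 4 (add_cursor(7)): buffer="rzrnqpd" (len 7), cursors c1@3 c2@6 c3@7, authorship .......
After op 5 (move_left): buffer="rzrnqpd" (len 7), cursors c1@2 c2@5 c3@6, authorship .......
After op 6 (move_right): buffer="rzrnqpd" (len 7), cursors c1@3 c2@6 c3@7, authorship .......
After op 7 (delete): buffer="rznq" (len 4), cursors c1@2 c2@4 c3@4, authorship ....
After op 8 (move_left): buffer="rznq" (len 4), cursors c1@1 c2@3 c3@3, authorship ....

Answer: rznq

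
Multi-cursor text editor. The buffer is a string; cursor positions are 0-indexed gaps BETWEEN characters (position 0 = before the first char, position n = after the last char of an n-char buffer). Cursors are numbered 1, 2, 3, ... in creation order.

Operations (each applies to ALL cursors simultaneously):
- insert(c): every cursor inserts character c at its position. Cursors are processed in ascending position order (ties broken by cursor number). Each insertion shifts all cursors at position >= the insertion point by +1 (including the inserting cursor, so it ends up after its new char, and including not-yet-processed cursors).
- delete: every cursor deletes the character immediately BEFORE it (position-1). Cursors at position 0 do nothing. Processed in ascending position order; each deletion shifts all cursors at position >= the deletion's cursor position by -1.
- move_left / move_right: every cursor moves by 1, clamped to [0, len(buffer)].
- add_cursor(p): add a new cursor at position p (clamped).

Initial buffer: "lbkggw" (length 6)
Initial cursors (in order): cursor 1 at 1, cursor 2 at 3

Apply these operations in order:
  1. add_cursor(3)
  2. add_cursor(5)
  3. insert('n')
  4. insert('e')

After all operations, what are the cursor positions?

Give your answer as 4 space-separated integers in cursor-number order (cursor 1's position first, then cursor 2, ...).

Answer: 3 9 9 13

Derivation:
After op 1 (add_cursor(3)): buffer="lbkggw" (len 6), cursors c1@1 c2@3 c3@3, authorship ......
After op 2 (add_cursor(5)): buffer="lbkggw" (len 6), cursors c1@1 c2@3 c3@3 c4@5, authorship ......
After op 3 (insert('n')): buffer="lnbknnggnw" (len 10), cursors c1@2 c2@6 c3@6 c4@9, authorship .1..23..4.
After op 4 (insert('e')): buffer="lnebknneeggnew" (len 14), cursors c1@3 c2@9 c3@9 c4@13, authorship .11..2323..44.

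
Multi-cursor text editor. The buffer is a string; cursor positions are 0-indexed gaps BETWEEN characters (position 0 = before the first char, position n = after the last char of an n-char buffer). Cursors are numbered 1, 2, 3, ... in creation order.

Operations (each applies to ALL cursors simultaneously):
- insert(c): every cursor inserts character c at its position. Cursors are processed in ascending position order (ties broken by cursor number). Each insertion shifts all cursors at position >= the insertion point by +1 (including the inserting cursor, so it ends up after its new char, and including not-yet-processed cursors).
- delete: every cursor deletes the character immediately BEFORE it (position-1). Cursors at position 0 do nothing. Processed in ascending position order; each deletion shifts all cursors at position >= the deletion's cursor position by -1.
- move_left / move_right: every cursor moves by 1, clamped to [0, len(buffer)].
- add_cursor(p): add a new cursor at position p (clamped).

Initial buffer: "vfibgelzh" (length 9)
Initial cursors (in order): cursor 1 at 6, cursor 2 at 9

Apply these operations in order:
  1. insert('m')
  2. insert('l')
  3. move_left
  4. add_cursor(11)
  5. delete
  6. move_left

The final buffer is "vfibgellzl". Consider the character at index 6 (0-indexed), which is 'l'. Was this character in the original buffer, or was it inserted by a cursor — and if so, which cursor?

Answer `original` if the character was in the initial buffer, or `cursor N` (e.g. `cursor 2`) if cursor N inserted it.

Answer: cursor 1

Derivation:
After op 1 (insert('m')): buffer="vfibgemlzhm" (len 11), cursors c1@7 c2@11, authorship ......1...2
After op 2 (insert('l')): buffer="vfibgemllzhml" (len 13), cursors c1@8 c2@13, authorship ......11...22
After op 3 (move_left): buffer="vfibgemllzhml" (len 13), cursors c1@7 c2@12, authorship ......11...22
After op 4 (add_cursor(11)): buffer="vfibgemllzhml" (len 13), cursors c1@7 c3@11 c2@12, authorship ......11...22
After op 5 (delete): buffer="vfibgellzl" (len 10), cursors c1@6 c2@9 c3@9, authorship ......1..2
After op 6 (move_left): buffer="vfibgellzl" (len 10), cursors c1@5 c2@8 c3@8, authorship ......1..2
Authorship (.=original, N=cursor N): . . . . . . 1 . . 2
Index 6: author = 1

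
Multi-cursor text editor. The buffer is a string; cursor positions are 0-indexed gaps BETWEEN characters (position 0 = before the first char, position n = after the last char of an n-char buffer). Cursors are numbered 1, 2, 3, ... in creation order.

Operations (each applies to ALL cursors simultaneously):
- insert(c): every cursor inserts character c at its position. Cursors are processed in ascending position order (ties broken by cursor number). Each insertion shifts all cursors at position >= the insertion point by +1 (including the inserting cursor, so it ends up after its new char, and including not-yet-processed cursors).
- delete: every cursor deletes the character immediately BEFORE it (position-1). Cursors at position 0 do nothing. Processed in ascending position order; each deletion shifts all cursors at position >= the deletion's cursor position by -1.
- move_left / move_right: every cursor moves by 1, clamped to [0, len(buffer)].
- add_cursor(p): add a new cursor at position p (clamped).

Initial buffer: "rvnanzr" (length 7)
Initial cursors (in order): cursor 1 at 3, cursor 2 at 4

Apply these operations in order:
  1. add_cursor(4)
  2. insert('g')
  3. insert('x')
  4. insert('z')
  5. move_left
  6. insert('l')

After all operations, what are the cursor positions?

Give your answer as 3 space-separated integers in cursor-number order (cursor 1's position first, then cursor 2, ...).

After op 1 (add_cursor(4)): buffer="rvnanzr" (len 7), cursors c1@3 c2@4 c3@4, authorship .......
After op 2 (insert('g')): buffer="rvngaggnzr" (len 10), cursors c1@4 c2@7 c3@7, authorship ...1.23...
After op 3 (insert('x')): buffer="rvngxaggxxnzr" (len 13), cursors c1@5 c2@10 c3@10, authorship ...11.2323...
After op 4 (insert('z')): buffer="rvngxzaggxxzznzr" (len 16), cursors c1@6 c2@13 c3@13, authorship ...111.232323...
After op 5 (move_left): buffer="rvngxzaggxxzznzr" (len 16), cursors c1@5 c2@12 c3@12, authorship ...111.232323...
After op 6 (insert('l')): buffer="rvngxlzaggxxzllznzr" (len 19), cursors c1@6 c2@15 c3@15, authorship ...1111.23232233...

Answer: 6 15 15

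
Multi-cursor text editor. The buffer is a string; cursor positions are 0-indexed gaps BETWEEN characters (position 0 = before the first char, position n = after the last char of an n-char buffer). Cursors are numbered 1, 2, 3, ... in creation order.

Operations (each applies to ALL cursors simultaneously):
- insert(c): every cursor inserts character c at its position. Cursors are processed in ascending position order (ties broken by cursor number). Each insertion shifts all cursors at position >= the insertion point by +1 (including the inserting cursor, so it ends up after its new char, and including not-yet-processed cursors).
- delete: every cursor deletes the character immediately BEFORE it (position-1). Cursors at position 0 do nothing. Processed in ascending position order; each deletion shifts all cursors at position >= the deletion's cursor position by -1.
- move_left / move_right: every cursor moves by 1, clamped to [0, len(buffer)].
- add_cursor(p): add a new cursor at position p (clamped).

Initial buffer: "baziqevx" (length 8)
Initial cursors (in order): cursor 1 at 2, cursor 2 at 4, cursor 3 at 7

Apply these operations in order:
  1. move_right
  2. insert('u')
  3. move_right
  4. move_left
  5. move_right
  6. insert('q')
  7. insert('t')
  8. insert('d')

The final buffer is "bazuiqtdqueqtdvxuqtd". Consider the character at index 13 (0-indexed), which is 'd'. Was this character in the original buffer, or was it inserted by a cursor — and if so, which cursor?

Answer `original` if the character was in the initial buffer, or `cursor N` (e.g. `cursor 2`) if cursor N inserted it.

After op 1 (move_right): buffer="baziqevx" (len 8), cursors c1@3 c2@5 c3@8, authorship ........
After op 2 (insert('u')): buffer="bazuiquevxu" (len 11), cursors c1@4 c2@7 c3@11, authorship ...1..2...3
After op 3 (move_right): buffer="bazuiquevxu" (len 11), cursors c1@5 c2@8 c3@11, authorship ...1..2...3
After op 4 (move_left): buffer="bazuiquevxu" (len 11), cursors c1@4 c2@7 c3@10, authorship ...1..2...3
After op 5 (move_right): buffer="bazuiquevxu" (len 11), cursors c1@5 c2@8 c3@11, authorship ...1..2...3
After op 6 (insert('q')): buffer="bazuiqqueqvxuq" (len 14), cursors c1@6 c2@10 c3@14, authorship ...1.1.2.2..33
After op 7 (insert('t')): buffer="bazuiqtqueqtvxuqt" (len 17), cursors c1@7 c2@12 c3@17, authorship ...1.11.2.22..333
After op 8 (insert('d')): buffer="bazuiqtdqueqtdvxuqtd" (len 20), cursors c1@8 c2@14 c3@20, authorship ...1.111.2.222..3333
Authorship (.=original, N=cursor N): . . . 1 . 1 1 1 . 2 . 2 2 2 . . 3 3 3 3
Index 13: author = 2

Answer: cursor 2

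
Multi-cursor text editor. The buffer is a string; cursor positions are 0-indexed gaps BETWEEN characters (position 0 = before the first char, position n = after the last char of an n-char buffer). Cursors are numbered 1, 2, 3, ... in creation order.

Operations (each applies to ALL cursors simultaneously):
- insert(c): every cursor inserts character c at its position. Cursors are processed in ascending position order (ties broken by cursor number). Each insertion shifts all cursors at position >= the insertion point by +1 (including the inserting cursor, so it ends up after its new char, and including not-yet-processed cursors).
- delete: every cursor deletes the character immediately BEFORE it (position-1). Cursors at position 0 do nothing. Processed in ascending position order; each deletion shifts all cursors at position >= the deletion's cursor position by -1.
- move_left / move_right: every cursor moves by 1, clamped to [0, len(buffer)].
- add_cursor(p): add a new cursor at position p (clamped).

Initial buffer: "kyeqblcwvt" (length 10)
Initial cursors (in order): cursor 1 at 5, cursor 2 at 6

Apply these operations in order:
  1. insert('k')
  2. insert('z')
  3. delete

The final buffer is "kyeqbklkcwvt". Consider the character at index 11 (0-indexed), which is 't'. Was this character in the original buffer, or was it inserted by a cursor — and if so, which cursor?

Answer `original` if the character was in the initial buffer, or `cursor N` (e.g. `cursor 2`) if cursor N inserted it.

After op 1 (insert('k')): buffer="kyeqbklkcwvt" (len 12), cursors c1@6 c2@8, authorship .....1.2....
After op 2 (insert('z')): buffer="kyeqbkzlkzcwvt" (len 14), cursors c1@7 c2@10, authorship .....11.22....
After op 3 (delete): buffer="kyeqbklkcwvt" (len 12), cursors c1@6 c2@8, authorship .....1.2....
Authorship (.=original, N=cursor N): . . . . . 1 . 2 . . . .
Index 11: author = original

Answer: original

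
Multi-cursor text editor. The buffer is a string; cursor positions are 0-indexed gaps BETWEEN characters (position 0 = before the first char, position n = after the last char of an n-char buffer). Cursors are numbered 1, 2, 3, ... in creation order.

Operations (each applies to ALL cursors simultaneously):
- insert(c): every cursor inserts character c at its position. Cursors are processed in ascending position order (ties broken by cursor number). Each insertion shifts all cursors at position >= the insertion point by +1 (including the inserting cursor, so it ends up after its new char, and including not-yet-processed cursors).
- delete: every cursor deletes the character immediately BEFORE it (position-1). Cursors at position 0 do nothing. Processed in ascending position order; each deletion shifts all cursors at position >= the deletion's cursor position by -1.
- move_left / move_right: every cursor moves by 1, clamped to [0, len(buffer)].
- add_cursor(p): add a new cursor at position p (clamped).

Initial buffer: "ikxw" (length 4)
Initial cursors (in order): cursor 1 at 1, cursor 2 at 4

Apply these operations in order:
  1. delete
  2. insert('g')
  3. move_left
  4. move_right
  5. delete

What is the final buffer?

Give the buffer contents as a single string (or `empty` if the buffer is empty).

Answer: kx

Derivation:
After op 1 (delete): buffer="kx" (len 2), cursors c1@0 c2@2, authorship ..
After op 2 (insert('g')): buffer="gkxg" (len 4), cursors c1@1 c2@4, authorship 1..2
After op 3 (move_left): buffer="gkxg" (len 4), cursors c1@0 c2@3, authorship 1..2
After op 4 (move_right): buffer="gkxg" (len 4), cursors c1@1 c2@4, authorship 1..2
After op 5 (delete): buffer="kx" (len 2), cursors c1@0 c2@2, authorship ..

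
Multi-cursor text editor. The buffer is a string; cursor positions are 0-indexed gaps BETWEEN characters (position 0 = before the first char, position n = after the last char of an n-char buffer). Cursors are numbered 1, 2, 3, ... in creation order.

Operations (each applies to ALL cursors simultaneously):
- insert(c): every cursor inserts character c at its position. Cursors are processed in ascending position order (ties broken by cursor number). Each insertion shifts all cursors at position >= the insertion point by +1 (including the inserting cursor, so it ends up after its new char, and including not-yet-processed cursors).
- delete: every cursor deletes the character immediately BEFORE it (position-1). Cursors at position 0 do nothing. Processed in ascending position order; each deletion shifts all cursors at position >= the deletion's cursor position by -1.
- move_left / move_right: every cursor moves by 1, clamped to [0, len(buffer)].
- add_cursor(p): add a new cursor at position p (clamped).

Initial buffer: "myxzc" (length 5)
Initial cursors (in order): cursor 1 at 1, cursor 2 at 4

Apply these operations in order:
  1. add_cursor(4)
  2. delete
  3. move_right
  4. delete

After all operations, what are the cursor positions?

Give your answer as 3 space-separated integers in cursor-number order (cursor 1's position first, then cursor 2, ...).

After op 1 (add_cursor(4)): buffer="myxzc" (len 5), cursors c1@1 c2@4 c3@4, authorship .....
After op 2 (delete): buffer="yc" (len 2), cursors c1@0 c2@1 c3@1, authorship ..
After op 3 (move_right): buffer="yc" (len 2), cursors c1@1 c2@2 c3@2, authorship ..
After op 4 (delete): buffer="" (len 0), cursors c1@0 c2@0 c3@0, authorship 

Answer: 0 0 0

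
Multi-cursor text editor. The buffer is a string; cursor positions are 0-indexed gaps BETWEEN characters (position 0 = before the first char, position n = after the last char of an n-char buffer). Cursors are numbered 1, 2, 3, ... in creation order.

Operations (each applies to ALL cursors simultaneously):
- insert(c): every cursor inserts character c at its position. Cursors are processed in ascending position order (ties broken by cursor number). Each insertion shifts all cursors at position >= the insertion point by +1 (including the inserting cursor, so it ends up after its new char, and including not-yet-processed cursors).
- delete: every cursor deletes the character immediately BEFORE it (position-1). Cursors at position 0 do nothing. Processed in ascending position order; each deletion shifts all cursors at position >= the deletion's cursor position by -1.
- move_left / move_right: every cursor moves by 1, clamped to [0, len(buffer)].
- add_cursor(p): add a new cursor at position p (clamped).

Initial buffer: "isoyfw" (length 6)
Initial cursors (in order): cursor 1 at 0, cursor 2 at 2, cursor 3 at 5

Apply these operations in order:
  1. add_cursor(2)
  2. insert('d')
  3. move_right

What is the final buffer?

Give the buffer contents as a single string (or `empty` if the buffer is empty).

After op 1 (add_cursor(2)): buffer="isoyfw" (len 6), cursors c1@0 c2@2 c4@2 c3@5, authorship ......
After op 2 (insert('d')): buffer="disddoyfdw" (len 10), cursors c1@1 c2@5 c4@5 c3@9, authorship 1..24...3.
After op 3 (move_right): buffer="disddoyfdw" (len 10), cursors c1@2 c2@6 c4@6 c3@10, authorship 1..24...3.

Answer: disddoyfdw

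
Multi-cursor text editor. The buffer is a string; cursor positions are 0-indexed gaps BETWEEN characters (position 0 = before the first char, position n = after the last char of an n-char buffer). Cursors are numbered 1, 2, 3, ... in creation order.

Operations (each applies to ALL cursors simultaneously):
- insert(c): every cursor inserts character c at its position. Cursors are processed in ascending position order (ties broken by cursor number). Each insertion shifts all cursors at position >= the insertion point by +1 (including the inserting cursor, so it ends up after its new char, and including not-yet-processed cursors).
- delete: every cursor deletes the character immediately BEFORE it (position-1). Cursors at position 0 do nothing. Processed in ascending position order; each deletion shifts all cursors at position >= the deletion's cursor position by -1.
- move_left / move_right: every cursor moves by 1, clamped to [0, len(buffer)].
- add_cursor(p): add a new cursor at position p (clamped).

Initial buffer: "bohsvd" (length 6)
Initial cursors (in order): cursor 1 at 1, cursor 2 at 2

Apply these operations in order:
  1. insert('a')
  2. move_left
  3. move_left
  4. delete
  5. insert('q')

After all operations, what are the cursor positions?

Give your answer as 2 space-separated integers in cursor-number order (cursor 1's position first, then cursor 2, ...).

Answer: 1 3

Derivation:
After op 1 (insert('a')): buffer="baoahsvd" (len 8), cursors c1@2 c2@4, authorship .1.2....
After op 2 (move_left): buffer="baoahsvd" (len 8), cursors c1@1 c2@3, authorship .1.2....
After op 3 (move_left): buffer="baoahsvd" (len 8), cursors c1@0 c2@2, authorship .1.2....
After op 4 (delete): buffer="boahsvd" (len 7), cursors c1@0 c2@1, authorship ..2....
After op 5 (insert('q')): buffer="qbqoahsvd" (len 9), cursors c1@1 c2@3, authorship 1.2.2....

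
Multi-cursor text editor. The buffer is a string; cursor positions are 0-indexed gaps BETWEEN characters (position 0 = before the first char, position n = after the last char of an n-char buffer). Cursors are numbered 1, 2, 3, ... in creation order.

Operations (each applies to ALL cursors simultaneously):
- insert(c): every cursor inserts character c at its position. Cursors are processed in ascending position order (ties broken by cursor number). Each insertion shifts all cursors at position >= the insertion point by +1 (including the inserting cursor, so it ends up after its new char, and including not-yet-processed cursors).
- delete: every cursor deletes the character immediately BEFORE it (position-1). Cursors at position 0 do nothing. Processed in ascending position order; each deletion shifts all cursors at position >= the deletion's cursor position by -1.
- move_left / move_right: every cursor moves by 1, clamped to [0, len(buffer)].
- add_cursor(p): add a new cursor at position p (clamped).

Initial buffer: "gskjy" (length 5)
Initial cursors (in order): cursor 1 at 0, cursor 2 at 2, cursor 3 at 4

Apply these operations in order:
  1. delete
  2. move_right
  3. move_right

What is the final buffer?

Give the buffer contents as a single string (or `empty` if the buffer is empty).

After op 1 (delete): buffer="gky" (len 3), cursors c1@0 c2@1 c3@2, authorship ...
After op 2 (move_right): buffer="gky" (len 3), cursors c1@1 c2@2 c3@3, authorship ...
After op 3 (move_right): buffer="gky" (len 3), cursors c1@2 c2@3 c3@3, authorship ...

Answer: gky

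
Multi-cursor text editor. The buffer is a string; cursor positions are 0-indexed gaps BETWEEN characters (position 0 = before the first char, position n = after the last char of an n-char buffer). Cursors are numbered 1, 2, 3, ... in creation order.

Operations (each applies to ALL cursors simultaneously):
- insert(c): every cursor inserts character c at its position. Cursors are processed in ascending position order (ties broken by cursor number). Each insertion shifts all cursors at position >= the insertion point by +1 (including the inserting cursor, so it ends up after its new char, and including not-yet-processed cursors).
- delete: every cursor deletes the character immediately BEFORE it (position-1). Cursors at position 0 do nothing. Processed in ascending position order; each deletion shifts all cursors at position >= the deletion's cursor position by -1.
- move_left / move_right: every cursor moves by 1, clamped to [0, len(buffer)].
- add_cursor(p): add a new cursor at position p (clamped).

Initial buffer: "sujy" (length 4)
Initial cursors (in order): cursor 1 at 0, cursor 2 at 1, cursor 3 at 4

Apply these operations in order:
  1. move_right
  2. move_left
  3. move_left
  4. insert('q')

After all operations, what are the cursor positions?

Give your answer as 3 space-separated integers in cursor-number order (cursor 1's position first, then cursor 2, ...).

After op 1 (move_right): buffer="sujy" (len 4), cursors c1@1 c2@2 c3@4, authorship ....
After op 2 (move_left): buffer="sujy" (len 4), cursors c1@0 c2@1 c3@3, authorship ....
After op 3 (move_left): buffer="sujy" (len 4), cursors c1@0 c2@0 c3@2, authorship ....
After op 4 (insert('q')): buffer="qqsuqjy" (len 7), cursors c1@2 c2@2 c3@5, authorship 12..3..

Answer: 2 2 5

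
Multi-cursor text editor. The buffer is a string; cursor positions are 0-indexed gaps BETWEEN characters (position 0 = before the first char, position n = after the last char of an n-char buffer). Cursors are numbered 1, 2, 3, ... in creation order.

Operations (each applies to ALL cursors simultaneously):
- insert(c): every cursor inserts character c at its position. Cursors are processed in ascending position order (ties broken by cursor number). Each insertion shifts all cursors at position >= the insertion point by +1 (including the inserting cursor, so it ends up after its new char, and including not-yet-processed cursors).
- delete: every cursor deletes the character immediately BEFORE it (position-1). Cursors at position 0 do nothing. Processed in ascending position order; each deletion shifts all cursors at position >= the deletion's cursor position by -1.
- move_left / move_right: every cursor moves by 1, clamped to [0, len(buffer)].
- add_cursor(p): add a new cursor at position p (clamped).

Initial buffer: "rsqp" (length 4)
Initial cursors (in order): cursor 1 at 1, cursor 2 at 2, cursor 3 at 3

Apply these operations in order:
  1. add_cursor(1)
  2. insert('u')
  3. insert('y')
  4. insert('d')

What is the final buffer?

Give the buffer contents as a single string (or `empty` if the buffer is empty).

Answer: ruuyyddsuydquydp

Derivation:
After op 1 (add_cursor(1)): buffer="rsqp" (len 4), cursors c1@1 c4@1 c2@2 c3@3, authorship ....
After op 2 (insert('u')): buffer="ruusuqup" (len 8), cursors c1@3 c4@3 c2@5 c3@7, authorship .14.2.3.
After op 3 (insert('y')): buffer="ruuyysuyquyp" (len 12), cursors c1@5 c4@5 c2@8 c3@11, authorship .1414.22.33.
After op 4 (insert('d')): buffer="ruuyyddsuydquydp" (len 16), cursors c1@7 c4@7 c2@11 c3@15, authorship .141414.222.333.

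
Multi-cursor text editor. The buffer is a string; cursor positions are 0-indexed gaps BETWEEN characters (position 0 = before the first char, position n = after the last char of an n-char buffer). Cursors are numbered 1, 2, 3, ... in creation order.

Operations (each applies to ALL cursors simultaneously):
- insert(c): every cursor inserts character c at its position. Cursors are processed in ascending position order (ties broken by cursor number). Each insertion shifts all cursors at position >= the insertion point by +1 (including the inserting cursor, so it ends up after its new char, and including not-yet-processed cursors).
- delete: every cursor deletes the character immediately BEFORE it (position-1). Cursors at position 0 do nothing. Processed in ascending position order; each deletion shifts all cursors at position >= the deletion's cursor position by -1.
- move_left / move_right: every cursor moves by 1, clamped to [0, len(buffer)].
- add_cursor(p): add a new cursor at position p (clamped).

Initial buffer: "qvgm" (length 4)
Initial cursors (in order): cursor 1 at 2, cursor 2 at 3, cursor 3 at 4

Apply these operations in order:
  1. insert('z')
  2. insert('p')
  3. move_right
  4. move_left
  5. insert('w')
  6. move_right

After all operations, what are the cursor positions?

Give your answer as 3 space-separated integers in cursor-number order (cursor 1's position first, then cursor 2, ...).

After op 1 (insert('z')): buffer="qvzgzmz" (len 7), cursors c1@3 c2@5 c3@7, authorship ..1.2.3
After op 2 (insert('p')): buffer="qvzpgzpmzp" (len 10), cursors c1@4 c2@7 c3@10, authorship ..11.22.33
After op 3 (move_right): buffer="qvzpgzpmzp" (len 10), cursors c1@5 c2@8 c3@10, authorship ..11.22.33
After op 4 (move_left): buffer="qvzpgzpmzp" (len 10), cursors c1@4 c2@7 c3@9, authorship ..11.22.33
After op 5 (insert('w')): buffer="qvzpwgzpwmzwp" (len 13), cursors c1@5 c2@9 c3@12, authorship ..111.222.333
After op 6 (move_right): buffer="qvzpwgzpwmzwp" (len 13), cursors c1@6 c2@10 c3@13, authorship ..111.222.333

Answer: 6 10 13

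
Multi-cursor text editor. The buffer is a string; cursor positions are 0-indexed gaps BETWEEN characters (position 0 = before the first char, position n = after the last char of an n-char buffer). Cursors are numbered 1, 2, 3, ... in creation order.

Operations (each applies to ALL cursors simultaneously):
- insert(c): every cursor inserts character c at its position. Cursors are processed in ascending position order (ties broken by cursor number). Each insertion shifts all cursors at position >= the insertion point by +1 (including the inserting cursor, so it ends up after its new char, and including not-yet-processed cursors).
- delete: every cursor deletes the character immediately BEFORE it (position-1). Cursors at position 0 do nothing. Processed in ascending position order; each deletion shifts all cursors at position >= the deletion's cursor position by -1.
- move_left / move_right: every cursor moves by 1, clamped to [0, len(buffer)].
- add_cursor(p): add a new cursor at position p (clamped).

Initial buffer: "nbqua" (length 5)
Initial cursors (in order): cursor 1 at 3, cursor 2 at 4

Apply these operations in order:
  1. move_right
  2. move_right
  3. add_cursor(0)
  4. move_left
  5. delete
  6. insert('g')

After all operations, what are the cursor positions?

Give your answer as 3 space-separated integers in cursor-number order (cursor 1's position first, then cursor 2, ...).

Answer: 5 5 1

Derivation:
After op 1 (move_right): buffer="nbqua" (len 5), cursors c1@4 c2@5, authorship .....
After op 2 (move_right): buffer="nbqua" (len 5), cursors c1@5 c2@5, authorship .....
After op 3 (add_cursor(0)): buffer="nbqua" (len 5), cursors c3@0 c1@5 c2@5, authorship .....
After op 4 (move_left): buffer="nbqua" (len 5), cursors c3@0 c1@4 c2@4, authorship .....
After op 5 (delete): buffer="nba" (len 3), cursors c3@0 c1@2 c2@2, authorship ...
After op 6 (insert('g')): buffer="gnbgga" (len 6), cursors c3@1 c1@5 c2@5, authorship 3..12.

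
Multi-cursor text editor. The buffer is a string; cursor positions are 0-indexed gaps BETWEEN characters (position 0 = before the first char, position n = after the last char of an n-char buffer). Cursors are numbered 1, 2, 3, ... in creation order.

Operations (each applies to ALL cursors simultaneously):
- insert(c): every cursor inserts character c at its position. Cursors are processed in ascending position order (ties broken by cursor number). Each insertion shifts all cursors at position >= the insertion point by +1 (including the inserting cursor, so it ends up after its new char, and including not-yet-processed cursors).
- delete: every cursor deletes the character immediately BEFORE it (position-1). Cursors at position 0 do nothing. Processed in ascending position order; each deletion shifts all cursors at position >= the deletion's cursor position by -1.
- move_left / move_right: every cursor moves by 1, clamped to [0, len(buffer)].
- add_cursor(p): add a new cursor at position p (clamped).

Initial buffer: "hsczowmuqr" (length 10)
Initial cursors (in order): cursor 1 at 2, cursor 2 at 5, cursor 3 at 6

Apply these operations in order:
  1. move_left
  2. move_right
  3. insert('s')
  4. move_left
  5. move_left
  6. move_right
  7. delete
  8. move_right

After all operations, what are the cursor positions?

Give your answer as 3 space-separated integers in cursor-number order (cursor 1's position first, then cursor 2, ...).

After op 1 (move_left): buffer="hsczowmuqr" (len 10), cursors c1@1 c2@4 c3@5, authorship ..........
After op 2 (move_right): buffer="hsczowmuqr" (len 10), cursors c1@2 c2@5 c3@6, authorship ..........
After op 3 (insert('s')): buffer="hssczoswsmuqr" (len 13), cursors c1@3 c2@7 c3@9, authorship ..1...2.3....
After op 4 (move_left): buffer="hssczoswsmuqr" (len 13), cursors c1@2 c2@6 c3@8, authorship ..1...2.3....
After op 5 (move_left): buffer="hssczoswsmuqr" (len 13), cursors c1@1 c2@5 c3@7, authorship ..1...2.3....
After op 6 (move_right): buffer="hssczoswsmuqr" (len 13), cursors c1@2 c2@6 c3@8, authorship ..1...2.3....
After op 7 (delete): buffer="hsczssmuqr" (len 10), cursors c1@1 c2@4 c3@5, authorship .1..23....
After op 8 (move_right): buffer="hsczssmuqr" (len 10), cursors c1@2 c2@5 c3@6, authorship .1..23....

Answer: 2 5 6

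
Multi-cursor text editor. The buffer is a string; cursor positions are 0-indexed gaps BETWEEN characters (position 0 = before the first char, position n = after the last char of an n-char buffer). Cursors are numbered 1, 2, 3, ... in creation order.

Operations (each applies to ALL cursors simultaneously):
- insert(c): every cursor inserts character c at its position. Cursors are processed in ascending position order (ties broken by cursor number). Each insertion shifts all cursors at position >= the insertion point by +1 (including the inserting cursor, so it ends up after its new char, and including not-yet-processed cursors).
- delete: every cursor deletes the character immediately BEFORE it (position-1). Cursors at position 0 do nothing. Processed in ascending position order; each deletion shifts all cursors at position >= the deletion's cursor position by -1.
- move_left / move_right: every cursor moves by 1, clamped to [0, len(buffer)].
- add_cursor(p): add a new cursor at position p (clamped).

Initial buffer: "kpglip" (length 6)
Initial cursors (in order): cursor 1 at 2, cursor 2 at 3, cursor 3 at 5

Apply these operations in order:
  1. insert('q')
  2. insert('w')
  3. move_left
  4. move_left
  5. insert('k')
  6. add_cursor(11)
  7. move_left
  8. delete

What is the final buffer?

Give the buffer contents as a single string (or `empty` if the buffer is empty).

After op 1 (insert('q')): buffer="kpqgqliqp" (len 9), cursors c1@3 c2@5 c3@8, authorship ..1.2..3.
After op 2 (insert('w')): buffer="kpqwgqwliqwp" (len 12), cursors c1@4 c2@7 c3@11, authorship ..11.22..33.
After op 3 (move_left): buffer="kpqwgqwliqwp" (len 12), cursors c1@3 c2@6 c3@10, authorship ..11.22..33.
After op 4 (move_left): buffer="kpqwgqwliqwp" (len 12), cursors c1@2 c2@5 c3@9, authorship ..11.22..33.
After op 5 (insert('k')): buffer="kpkqwgkqwlikqwp" (len 15), cursors c1@3 c2@7 c3@12, authorship ..111.222..333.
After op 6 (add_cursor(11)): buffer="kpkqwgkqwlikqwp" (len 15), cursors c1@3 c2@7 c4@11 c3@12, authorship ..111.222..333.
After op 7 (move_left): buffer="kpkqwgkqwlikqwp" (len 15), cursors c1@2 c2@6 c4@10 c3@11, authorship ..111.222..333.
After op 8 (delete): buffer="kkqwkqwkqwp" (len 11), cursors c1@1 c2@4 c3@7 c4@7, authorship .111222333.

Answer: kkqwkqwkqwp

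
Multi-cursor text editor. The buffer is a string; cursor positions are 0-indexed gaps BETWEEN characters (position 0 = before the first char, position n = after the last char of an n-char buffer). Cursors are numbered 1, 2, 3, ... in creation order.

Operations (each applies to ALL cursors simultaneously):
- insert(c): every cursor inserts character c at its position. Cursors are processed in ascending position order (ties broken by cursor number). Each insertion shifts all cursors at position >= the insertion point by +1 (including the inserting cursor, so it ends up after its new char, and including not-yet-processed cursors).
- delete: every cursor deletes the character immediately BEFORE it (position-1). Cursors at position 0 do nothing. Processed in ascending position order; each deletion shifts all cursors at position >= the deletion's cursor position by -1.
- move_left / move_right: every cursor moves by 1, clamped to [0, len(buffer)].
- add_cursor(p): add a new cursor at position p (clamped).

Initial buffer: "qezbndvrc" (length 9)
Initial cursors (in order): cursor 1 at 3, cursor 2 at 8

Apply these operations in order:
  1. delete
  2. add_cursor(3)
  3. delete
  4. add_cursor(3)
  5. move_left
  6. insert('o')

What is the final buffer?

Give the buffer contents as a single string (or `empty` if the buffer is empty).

After op 1 (delete): buffer="qebndvc" (len 7), cursors c1@2 c2@6, authorship .......
After op 2 (add_cursor(3)): buffer="qebndvc" (len 7), cursors c1@2 c3@3 c2@6, authorship .......
After op 3 (delete): buffer="qndc" (len 4), cursors c1@1 c3@1 c2@3, authorship ....
After op 4 (add_cursor(3)): buffer="qndc" (len 4), cursors c1@1 c3@1 c2@3 c4@3, authorship ....
After op 5 (move_left): buffer="qndc" (len 4), cursors c1@0 c3@0 c2@2 c4@2, authorship ....
After op 6 (insert('o')): buffer="ooqnoodc" (len 8), cursors c1@2 c3@2 c2@6 c4@6, authorship 13..24..

Answer: ooqnoodc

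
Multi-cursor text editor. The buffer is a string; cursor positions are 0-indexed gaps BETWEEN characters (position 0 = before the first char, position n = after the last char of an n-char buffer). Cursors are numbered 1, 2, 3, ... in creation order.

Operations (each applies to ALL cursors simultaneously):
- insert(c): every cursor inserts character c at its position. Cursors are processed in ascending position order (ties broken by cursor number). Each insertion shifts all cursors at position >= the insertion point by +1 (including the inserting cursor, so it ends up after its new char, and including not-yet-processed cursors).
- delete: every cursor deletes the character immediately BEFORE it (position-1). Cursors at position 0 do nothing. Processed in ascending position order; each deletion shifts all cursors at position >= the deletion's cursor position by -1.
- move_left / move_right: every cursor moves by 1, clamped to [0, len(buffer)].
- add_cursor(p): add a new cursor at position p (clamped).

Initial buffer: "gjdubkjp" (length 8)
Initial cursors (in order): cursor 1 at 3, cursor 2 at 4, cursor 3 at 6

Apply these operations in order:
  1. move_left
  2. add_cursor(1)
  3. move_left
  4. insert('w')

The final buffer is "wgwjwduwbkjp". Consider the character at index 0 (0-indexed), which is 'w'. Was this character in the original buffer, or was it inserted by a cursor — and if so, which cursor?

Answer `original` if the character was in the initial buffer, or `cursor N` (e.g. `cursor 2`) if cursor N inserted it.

Answer: cursor 4

Derivation:
After op 1 (move_left): buffer="gjdubkjp" (len 8), cursors c1@2 c2@3 c3@5, authorship ........
After op 2 (add_cursor(1)): buffer="gjdubkjp" (len 8), cursors c4@1 c1@2 c2@3 c3@5, authorship ........
After op 3 (move_left): buffer="gjdubkjp" (len 8), cursors c4@0 c1@1 c2@2 c3@4, authorship ........
After op 4 (insert('w')): buffer="wgwjwduwbkjp" (len 12), cursors c4@1 c1@3 c2@5 c3@8, authorship 4.1.2..3....
Authorship (.=original, N=cursor N): 4 . 1 . 2 . . 3 . . . .
Index 0: author = 4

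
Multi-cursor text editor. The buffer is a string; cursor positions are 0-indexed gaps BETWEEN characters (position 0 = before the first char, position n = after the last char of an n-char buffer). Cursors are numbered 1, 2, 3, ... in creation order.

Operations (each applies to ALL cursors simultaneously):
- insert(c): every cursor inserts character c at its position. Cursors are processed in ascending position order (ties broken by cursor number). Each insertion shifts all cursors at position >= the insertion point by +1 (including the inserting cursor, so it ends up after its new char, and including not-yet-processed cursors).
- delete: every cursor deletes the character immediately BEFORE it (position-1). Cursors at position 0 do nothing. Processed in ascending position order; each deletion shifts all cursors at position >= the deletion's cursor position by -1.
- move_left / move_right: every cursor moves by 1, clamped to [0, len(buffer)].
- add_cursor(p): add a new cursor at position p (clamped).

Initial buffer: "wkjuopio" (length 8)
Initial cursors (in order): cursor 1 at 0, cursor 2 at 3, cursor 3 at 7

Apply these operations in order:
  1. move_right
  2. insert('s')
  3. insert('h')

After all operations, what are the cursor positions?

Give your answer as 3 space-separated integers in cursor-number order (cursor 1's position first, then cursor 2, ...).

After op 1 (move_right): buffer="wkjuopio" (len 8), cursors c1@1 c2@4 c3@8, authorship ........
After op 2 (insert('s')): buffer="wskjusopios" (len 11), cursors c1@2 c2@6 c3@11, authorship .1...2....3
After op 3 (insert('h')): buffer="wshkjushopiosh" (len 14), cursors c1@3 c2@8 c3@14, authorship .11...22....33

Answer: 3 8 14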